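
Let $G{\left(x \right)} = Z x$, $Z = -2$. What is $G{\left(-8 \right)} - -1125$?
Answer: $1141$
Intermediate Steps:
$G{\left(x \right)} = - 2 x$
$G{\left(-8 \right)} - -1125 = \left(-2\right) \left(-8\right) - -1125 = 16 + 1125 = 1141$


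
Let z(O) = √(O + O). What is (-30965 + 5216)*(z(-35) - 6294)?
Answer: 162064206 - 25749*I*√70 ≈ 1.6206e+8 - 2.1543e+5*I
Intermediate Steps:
z(O) = √2*√O (z(O) = √(2*O) = √2*√O)
(-30965 + 5216)*(z(-35) - 6294) = (-30965 + 5216)*(√2*√(-35) - 6294) = -25749*(√2*(I*√35) - 6294) = -25749*(I*√70 - 6294) = -25749*(-6294 + I*√70) = 162064206 - 25749*I*√70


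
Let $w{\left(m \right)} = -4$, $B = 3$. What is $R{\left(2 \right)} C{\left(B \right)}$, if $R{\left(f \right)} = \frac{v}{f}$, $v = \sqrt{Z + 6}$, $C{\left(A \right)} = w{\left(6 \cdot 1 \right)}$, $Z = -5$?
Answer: $-2$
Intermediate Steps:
$C{\left(A \right)} = -4$
$v = 1$ ($v = \sqrt{-5 + 6} = \sqrt{1} = 1$)
$R{\left(f \right)} = \frac{1}{f}$ ($R{\left(f \right)} = 1 \frac{1}{f} = \frac{1}{f}$)
$R{\left(2 \right)} C{\left(B \right)} = \frac{1}{2} \left(-4\right) = -2$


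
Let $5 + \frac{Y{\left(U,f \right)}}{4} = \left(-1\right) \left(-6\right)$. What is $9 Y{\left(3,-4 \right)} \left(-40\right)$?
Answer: $-1440$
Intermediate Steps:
$Y{\left(U,f \right)} = 4$ ($Y{\left(U,f \right)} = -20 + 4 \left(\left(-1\right) \left(-6\right)\right) = -20 + 4 \cdot 6 = -20 + 24 = 4$)
$9 Y{\left(3,-4 \right)} \left(-40\right) = 9 \cdot 4 \left(-40\right) = 36 \left(-40\right) = -1440$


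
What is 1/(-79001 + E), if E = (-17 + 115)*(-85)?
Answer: -1/87331 ≈ -1.1451e-5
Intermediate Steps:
E = -8330 (E = 98*(-85) = -8330)
1/(-79001 + E) = 1/(-79001 - 8330) = 1/(-87331) = -1/87331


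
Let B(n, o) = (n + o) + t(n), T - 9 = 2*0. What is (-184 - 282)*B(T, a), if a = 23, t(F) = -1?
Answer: -14446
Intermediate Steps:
T = 9 (T = 9 + 2*0 = 9 + 0 = 9)
B(n, o) = -1 + n + o (B(n, o) = (n + o) - 1 = -1 + n + o)
(-184 - 282)*B(T, a) = (-184 - 282)*(-1 + 9 + 23) = -466*31 = -14446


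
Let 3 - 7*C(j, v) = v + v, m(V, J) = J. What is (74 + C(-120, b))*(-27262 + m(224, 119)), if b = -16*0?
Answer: -14141503/7 ≈ -2.0202e+6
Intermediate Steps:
b = 0
C(j, v) = 3/7 - 2*v/7 (C(j, v) = 3/7 - (v + v)/7 = 3/7 - 2*v/7)
(74 + C(-120, b))*(-27262 + m(224, 119)) = (74 + (3/7 - 2/7*0))*(-27262 + 119) = (74 + (3/7 + 0))*(-27143) = (74 + 3/7)*(-27143) = (521/7)*(-27143) = -14141503/7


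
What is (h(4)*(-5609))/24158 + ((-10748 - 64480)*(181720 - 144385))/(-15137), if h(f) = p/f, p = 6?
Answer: 135701868941781/731359292 ≈ 1.8555e+5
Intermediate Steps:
h(f) = 6/f
(h(4)*(-5609))/24158 + ((-10748 - 64480)*(181720 - 144385))/(-15137) = ((6/4)*(-5609))/24158 + ((-10748 - 64480)*(181720 - 144385))/(-15137) = ((6*(1/4))*(-5609))*(1/24158) - 75228*37335*(-1/15137) = ((3/2)*(-5609))*(1/24158) - 2808637380*(-1/15137) = -16827/2*1/24158 + 2808637380/15137 = -16827/48316 + 2808637380/15137 = 135701868941781/731359292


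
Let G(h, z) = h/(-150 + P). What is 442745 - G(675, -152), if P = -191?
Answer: 150976720/341 ≈ 4.4275e+5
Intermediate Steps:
G(h, z) = -h/341 (G(h, z) = h/(-150 - 191) = h/(-341) = -h/341)
442745 - G(675, -152) = 442745 - (-1)*675/341 = 442745 - 1*(-675/341) = 442745 + 675/341 = 150976720/341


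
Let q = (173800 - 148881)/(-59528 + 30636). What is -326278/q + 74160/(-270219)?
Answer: 849101699992568/2244529087 ≈ 3.7830e+5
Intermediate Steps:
q = -24919/28892 (q = 24919/(-28892) = 24919*(-1/28892) = -24919/28892 ≈ -0.86249)
-326278/q + 74160/(-270219) = -326278/(-24919/28892) + 74160/(-270219) = -326278*(-28892/24919) + 74160*(-1/270219) = 9426823976/24919 - 24720/90073 = 849101699992568/2244529087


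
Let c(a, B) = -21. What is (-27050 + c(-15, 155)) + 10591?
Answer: -16480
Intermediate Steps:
(-27050 + c(-15, 155)) + 10591 = (-27050 - 21) + 10591 = -27071 + 10591 = -16480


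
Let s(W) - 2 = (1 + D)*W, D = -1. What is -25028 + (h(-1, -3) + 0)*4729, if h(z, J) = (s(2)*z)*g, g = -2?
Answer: -6112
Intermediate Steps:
s(W) = 2 (s(W) = 2 + (1 - 1)*W = 2 + 0*W = 2 + 0 = 2)
h(z, J) = -4*z (h(z, J) = (2*z)*(-2) = -4*z)
-25028 + (h(-1, -3) + 0)*4729 = -25028 + (-4*(-1) + 0)*4729 = -25028 + (4 + 0)*4729 = -25028 + 4*4729 = -25028 + 18916 = -6112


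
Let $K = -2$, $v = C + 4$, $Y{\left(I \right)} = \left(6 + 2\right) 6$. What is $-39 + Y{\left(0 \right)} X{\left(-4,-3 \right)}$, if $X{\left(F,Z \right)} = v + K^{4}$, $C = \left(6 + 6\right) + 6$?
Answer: $1785$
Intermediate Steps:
$C = 18$ ($C = 12 + 6 = 18$)
$Y{\left(I \right)} = 48$ ($Y{\left(I \right)} = 8 \cdot 6 = 48$)
$v = 22$ ($v = 18 + 4 = 22$)
$X{\left(F,Z \right)} = 38$ ($X{\left(F,Z \right)} = 22 + \left(-2\right)^{4} = 22 + 16 = 38$)
$-39 + Y{\left(0 \right)} X{\left(-4,-3 \right)} = -39 + 48 \cdot 38 = -39 + 1824 = 1785$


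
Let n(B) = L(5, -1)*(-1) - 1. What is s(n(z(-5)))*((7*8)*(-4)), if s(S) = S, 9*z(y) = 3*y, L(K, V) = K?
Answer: 1344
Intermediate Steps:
z(y) = y/3 (z(y) = (3*y)/9 = y/3)
n(B) = -6 (n(B) = 5*(-1) - 1 = -5 - 1 = -6)
s(n(z(-5)))*((7*8)*(-4)) = -6*7*8*(-4) = -336*(-4) = -6*(-224) = 1344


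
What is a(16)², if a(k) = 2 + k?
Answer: 324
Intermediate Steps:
a(16)² = (2 + 16)² = 18² = 324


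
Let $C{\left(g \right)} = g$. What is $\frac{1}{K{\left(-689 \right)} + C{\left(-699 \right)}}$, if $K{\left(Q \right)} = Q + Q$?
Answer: $- \frac{1}{2077} \approx -0.00048146$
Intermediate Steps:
$K{\left(Q \right)} = 2 Q$
$\frac{1}{K{\left(-689 \right)} + C{\left(-699 \right)}} = \frac{1}{2 \left(-689\right) - 699} = \frac{1}{-1378 - 699} = \frac{1}{-2077} = - \frac{1}{2077}$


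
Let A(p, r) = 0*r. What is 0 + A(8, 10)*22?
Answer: 0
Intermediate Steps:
A(p, r) = 0
0 + A(8, 10)*22 = 0 + 0*22 = 0 + 0 = 0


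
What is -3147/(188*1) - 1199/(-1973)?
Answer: -5983619/370924 ≈ -16.132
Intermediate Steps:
-3147/(188*1) - 1199/(-1973) = -3147/188 - 1199*(-1/1973) = -3147*1/188 + 1199/1973 = -3147/188 + 1199/1973 = -5983619/370924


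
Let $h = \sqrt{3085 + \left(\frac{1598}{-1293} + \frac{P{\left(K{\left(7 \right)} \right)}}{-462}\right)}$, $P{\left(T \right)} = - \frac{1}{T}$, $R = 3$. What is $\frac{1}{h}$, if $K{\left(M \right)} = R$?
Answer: $\frac{3 \sqrt{122269952453110}}{1842136265} \approx 0.018008$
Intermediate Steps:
$K{\left(M \right)} = 3$
$h = \frac{\sqrt{122269952453110}}{199122}$ ($h = \sqrt{3085 + \left(\frac{1598}{-1293} + \frac{\left(-1\right) \frac{1}{3}}{-462}\right)} = \sqrt{3085 + \left(1598 \left(- \frac{1}{1293}\right) + \left(-1\right) \frac{1}{3} \left(- \frac{1}{462}\right)\right)} = \sqrt{3085 - \frac{737845}{597366}} = \sqrt{\frac{1842136265}{597366}} = \frac{\sqrt{122269952453110}}{199122} \approx 55.532$)
$\frac{1}{h} = \frac{1}{\frac{1}{199122} \sqrt{122269952453110}} = \frac{3 \sqrt{122269952453110}}{1842136265}$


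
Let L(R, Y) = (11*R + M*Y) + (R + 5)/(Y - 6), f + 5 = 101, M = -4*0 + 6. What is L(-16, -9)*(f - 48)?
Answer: -55024/5 ≈ -11005.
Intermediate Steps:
M = 6 (M = 0 + 6 = 6)
f = 96 (f = -5 + 101 = 96)
L(R, Y) = 6*Y + 11*R + (5 + R)/(-6 + Y) (L(R, Y) = (11*R + 6*Y) + (R + 5)/(Y - 6) = (6*Y + 11*R) + (5 + R)/(-6 + Y) = 6*Y + 11*R + (5 + R)/(-6 + Y))
L(-16, -9)*(f - 48) = ((5 - 65*(-16) - 36*(-9) + 6*(-9)² + 11*(-16)*(-9))/(-6 - 9))*(96 - 48) = ((5 + 1040 + 324 + 6*81 + 1584)/(-15))*48 = -(5 + 1040 + 324 + 486 + 1584)/15*48 = -1/15*3439*48 = -3439/15*48 = -55024/5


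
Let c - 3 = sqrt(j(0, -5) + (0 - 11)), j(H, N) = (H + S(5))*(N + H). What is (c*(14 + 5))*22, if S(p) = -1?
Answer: 1254 + 418*I*sqrt(6) ≈ 1254.0 + 1023.9*I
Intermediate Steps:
j(H, N) = (-1 + H)*(H + N) (j(H, N) = (H - 1)*(N + H) = (-1 + H)*(H + N))
c = 3 + I*sqrt(6) (c = 3 + sqrt((0**2 - 1*0 - 1*(-5) + 0*(-5)) + (0 - 11)) = 3 + sqrt((0 + 0 + 5 + 0) - 11) = 3 + sqrt(5 - 11) = 3 + sqrt(-6) = 3 + I*sqrt(6) ≈ 3.0 + 2.4495*I)
(c*(14 + 5))*22 = ((3 + I*sqrt(6))*(14 + 5))*22 = ((3 + I*sqrt(6))*19)*22 = (57 + 19*I*sqrt(6))*22 = 1254 + 418*I*sqrt(6)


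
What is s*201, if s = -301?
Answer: -60501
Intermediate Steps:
s*201 = -301*201 = -60501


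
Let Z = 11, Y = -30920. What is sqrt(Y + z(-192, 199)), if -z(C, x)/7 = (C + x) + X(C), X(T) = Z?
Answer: 19*I*sqrt(86) ≈ 176.2*I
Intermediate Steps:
X(T) = 11
z(C, x) = -77 - 7*C - 7*x (z(C, x) = -7*((C + x) + 11) = -7*(11 + C + x) = -77 - 7*C - 7*x)
sqrt(Y + z(-192, 199)) = sqrt(-30920 + (-77 - 7*(-192) - 7*199)) = sqrt(-30920 + (-77 + 1344 - 1393)) = sqrt(-30920 - 126) = sqrt(-31046) = 19*I*sqrt(86)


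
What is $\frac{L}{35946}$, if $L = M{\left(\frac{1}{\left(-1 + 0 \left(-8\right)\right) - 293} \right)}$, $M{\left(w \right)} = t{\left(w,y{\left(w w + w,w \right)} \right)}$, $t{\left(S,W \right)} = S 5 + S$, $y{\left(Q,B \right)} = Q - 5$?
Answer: $- \frac{1}{1761354} \approx -5.6774 \cdot 10^{-7}$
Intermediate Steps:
$y{\left(Q,B \right)} = -5 + Q$ ($y{\left(Q,B \right)} = Q - 5 = -5 + Q$)
$t{\left(S,W \right)} = 6 S$ ($t{\left(S,W \right)} = 5 S + S = 6 S$)
$M{\left(w \right)} = 6 w$
$L = - \frac{1}{49}$ ($L = \frac{6}{\left(-1 + 0 \left(-8\right)\right) - 293} = \frac{6}{\left(-1 + 0\right) - 293} = \frac{6}{-1 - 293} = \frac{6}{-294} = 6 \left(- \frac{1}{294}\right) = - \frac{1}{49} \approx -0.020408$)
$\frac{L}{35946} = - \frac{1}{49 \cdot 35946} = \left(- \frac{1}{49}\right) \frac{1}{35946} = - \frac{1}{1761354}$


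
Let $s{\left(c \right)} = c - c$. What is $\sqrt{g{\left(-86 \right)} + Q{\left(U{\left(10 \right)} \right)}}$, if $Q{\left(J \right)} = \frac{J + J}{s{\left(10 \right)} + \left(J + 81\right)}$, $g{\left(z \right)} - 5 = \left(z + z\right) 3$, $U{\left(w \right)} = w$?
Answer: $\frac{i \sqrt{4229771}}{91} \approx 22.6 i$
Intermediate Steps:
$g{\left(z \right)} = 5 + 6 z$ ($g{\left(z \right)} = 5 + \left(z + z\right) 3 = 5 + 2 z 3 = 5 + 6 z$)
$s{\left(c \right)} = 0$
$Q{\left(J \right)} = \frac{2 J}{81 + J}$ ($Q{\left(J \right)} = \frac{J + J}{0 + \left(J + 81\right)} = \frac{2 J}{0 + \left(81 + J\right)} = \frac{2 J}{81 + J}$)
$\sqrt{g{\left(-86 \right)} + Q{\left(U{\left(10 \right)} \right)}} = \sqrt{\left(5 + 6 \left(-86\right)\right) + 2 \cdot 10 \frac{1}{81 + 10}} = \sqrt{\left(5 - 516\right) + 2 \cdot 10 \cdot \frac{1}{91}} = \sqrt{-511 + 2 \cdot 10 \cdot \frac{1}{91}} = \sqrt{-511 + \frac{20}{91}} = \sqrt{- \frac{46481}{91}} = \frac{i \sqrt{4229771}}{91}$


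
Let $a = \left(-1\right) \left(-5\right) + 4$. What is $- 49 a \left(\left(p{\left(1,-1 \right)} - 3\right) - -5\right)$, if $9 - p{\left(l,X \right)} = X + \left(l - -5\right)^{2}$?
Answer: $10584$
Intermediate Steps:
$p{\left(l,X \right)} = 9 - X - \left(5 + l\right)^{2}$ ($p{\left(l,X \right)} = 9 - \left(X + \left(l - -5\right)^{2}\right) = 9 - \left(X + \left(l + 5\right)^{2}\right) = 9 - \left(X + \left(5 + l\right)^{2}\right) = 9 - X - \left(5 + l\right)^{2}$)
$a = 9$ ($a = 5 + 4 = 9$)
$- 49 a \left(\left(p{\left(1,-1 \right)} - 3\right) - -5\right) = \left(-49\right) 9 \left(\left(\left(9 - -1 - \left(5 + 1\right)^{2}\right) - 3\right) - -5\right) = - 441 \left(\left(\left(9 + 1 - 6^{2}\right) - 3\right) + 5\right) = - 441 \left(\left(\left(9 + 1 - 36\right) - 3\right) + 5\right) = - 441 \left(\left(-26 - 3\right) + 5\right) = - 441 \left(-29 + 5\right) = \left(-441\right) \left(-24\right) = 10584$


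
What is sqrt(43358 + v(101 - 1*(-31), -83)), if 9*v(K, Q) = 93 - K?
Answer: sqrt(390183)/3 ≈ 208.22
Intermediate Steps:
v(K, Q) = 31/3 - K/9 (v(K, Q) = (93 - K)/9 = 31/3 - K/9)
sqrt(43358 + v(101 - 1*(-31), -83)) = sqrt(43358 + (31/3 - (101 - 1*(-31))/9)) = sqrt(43358 + (31/3 - (101 + 31)/9)) = sqrt(43358 + (31/3 - 1/9*132)) = sqrt(43358 + (31/3 - 44/3)) = sqrt(43358 - 13/3) = sqrt(130061/3) = sqrt(390183)/3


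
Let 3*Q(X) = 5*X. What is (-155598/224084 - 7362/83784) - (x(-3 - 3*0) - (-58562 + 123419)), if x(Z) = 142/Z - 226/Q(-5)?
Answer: 3806351678581129/58670793300 ≈ 64876.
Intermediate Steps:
Q(X) = 5*X/3 (Q(X) = (5*X)/3 = 5*X/3)
x(Z) = 678/25 + 142/Z (x(Z) = 142/Z - 226/((5/3)*(-5)) = 142/Z - 226/(-25/3) = 142/Z - 226*(-3/25) = 142/Z + 678/25 = 678/25 + 142/Z)
(-155598/224084 - 7362/83784) - (x(-3 - 3*0) - (-58562 + 123419)) = (-155598/224084 - 7362/83784) - ((678/25 + 142/(-3 - 3*0)) - (-58562 + 123419)) = (-155598*1/224084 - 7362*1/83784) - ((678/25 + 142/(-3 + 0)) - 1*64857) = (-77799/112042 - 1227/13964) - ((678/25 + 142/(-3)) - 64857) = -611930385/782277244 - ((678/25 + 142*(-1/3)) - 64857) = -611930385/782277244 - ((678/25 - 142/3) - 64857) = -611930385/782277244 - (-1516/75 - 64857) = -611930385/782277244 - 1*(-4865791/75) = -611930385/782277244 + 4865791/75 = 3806351678581129/58670793300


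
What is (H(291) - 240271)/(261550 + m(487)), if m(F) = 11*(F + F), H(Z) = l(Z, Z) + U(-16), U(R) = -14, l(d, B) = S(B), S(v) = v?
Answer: -119997/136132 ≈ -0.88148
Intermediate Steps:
l(d, B) = B
H(Z) = -14 + Z (H(Z) = Z - 14 = -14 + Z)
m(F) = 22*F (m(F) = 11*(2*F) = 22*F)
(H(291) - 240271)/(261550 + m(487)) = ((-14 + 291) - 240271)/(261550 + 22*487) = (277 - 240271)/(261550 + 10714) = -239994/272264 = -239994*1/272264 = -119997/136132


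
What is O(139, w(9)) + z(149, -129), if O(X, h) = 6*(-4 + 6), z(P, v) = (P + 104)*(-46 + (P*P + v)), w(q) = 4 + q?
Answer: 5572590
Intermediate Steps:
z(P, v) = (104 + P)*(-46 + v + P²) (z(P, v) = (104 + P)*(-46 + (P² + v)) = (104 + P)*(-46 + (v + P²)) = (104 + P)*(-46 + v + P²))
O(X, h) = 12 (O(X, h) = 6*2 = 12)
O(139, w(9)) + z(149, -129) = 12 + (-4784 + 149³ - 46*149 + 104*(-129) + 104*149² + 149*(-129)) = 12 + (-4784 + 3307949 - 6854 - 13416 + 104*22201 - 19221) = 12 + (-4784 + 3307949 - 6854 - 13416 + 2308904 - 19221) = 12 + 5572578 = 5572590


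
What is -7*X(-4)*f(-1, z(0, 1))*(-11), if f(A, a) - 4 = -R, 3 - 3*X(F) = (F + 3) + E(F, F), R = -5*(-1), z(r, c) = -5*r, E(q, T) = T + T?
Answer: -308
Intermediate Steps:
E(q, T) = 2*T
R = 5
X(F) = -F (X(F) = 1 - ((F + 3) + 2*F)/3 = 1 - ((3 + F) + 2*F)/3 = 1 - (3 + 3*F)/3 = 1 + (-1 - F) = -F)
f(A, a) = -1 (f(A, a) = 4 - 1*5 = 4 - 5 = -1)
-7*X(-4)*f(-1, z(0, 1))*(-11) = -7*-1*(-4)*(-1)*(-11) = -7*4*(-1)*(-11) = -(-28)*(-11) = -7*44 = -308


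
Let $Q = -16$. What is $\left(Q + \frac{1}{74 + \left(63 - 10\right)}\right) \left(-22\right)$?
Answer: $\frac{44682}{127} \approx 351.83$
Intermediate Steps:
$\left(Q + \frac{1}{74 + \left(63 - 10\right)}\right) \left(-22\right) = \left(-16 + \frac{1}{74 + \left(63 - 10\right)}\right) \left(-22\right) = \left(-16 + \frac{1}{74 + 53}\right) \left(-22\right) = \left(-16 + \frac{1}{127}\right) \left(-22\right) = \left(- \frac{2031}{127}\right) \left(-22\right) = \frac{44682}{127}$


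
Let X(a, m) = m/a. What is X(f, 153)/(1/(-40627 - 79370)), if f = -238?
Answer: 1079973/14 ≈ 77141.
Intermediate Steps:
X(f, 153)/(1/(-40627 - 79370)) = (153/(-238))/(1/(-40627 - 79370)) = (153*(-1/238))/(1/(-119997)) = -9/(14*(-1/119997)) = -9/14*(-119997) = 1079973/14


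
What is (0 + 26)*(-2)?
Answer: -52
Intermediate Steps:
(0 + 26)*(-2) = 26*(-2) = -52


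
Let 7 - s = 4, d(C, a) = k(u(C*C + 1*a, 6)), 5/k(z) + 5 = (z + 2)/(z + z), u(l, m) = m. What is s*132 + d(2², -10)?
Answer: 5133/13 ≈ 394.85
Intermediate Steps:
k(z) = 5/(-5 + (2 + z)/(2*z)) (k(z) = 5/(-5 + (z + 2)/(z + z)) = 5/(-5 + (2 + z)/((2*z))) = 5/(-5 + (2 + z)*(1/(2*z))) = 5/(-5 + (2 + z)/(2*z)))
d(C, a) = -15/13 (d(C, a) = -10*6/(-2 + 9*6) = -10*6/(-2 + 54) = -10*6/52 = -10*6*1/52 = -15/13)
s = 3 (s = 7 - 1*4 = 7 - 4 = 3)
s*132 + d(2², -10) = 3*132 - 15/13 = 396 - 15/13 = 5133/13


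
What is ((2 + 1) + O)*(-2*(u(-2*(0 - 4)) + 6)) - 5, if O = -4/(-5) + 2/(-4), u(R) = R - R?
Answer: -223/5 ≈ -44.600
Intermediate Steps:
u(R) = 0
O = 3/10 (O = -4*(-⅕) + 2*(-¼) = ⅘ - ½ = 3/10 ≈ 0.30000)
((2 + 1) + O)*(-2*(u(-2*(0 - 4)) + 6)) - 5 = ((2 + 1) + 3/10)*(-2*(0 + 6)) - 5 = (3 + 3/10)*(-2*6) - 5 = (33/10)*(-12) - 5 = -198/5 - 5 = -223/5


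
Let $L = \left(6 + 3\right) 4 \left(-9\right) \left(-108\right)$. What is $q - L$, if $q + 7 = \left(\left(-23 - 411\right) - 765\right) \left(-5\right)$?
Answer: $-29004$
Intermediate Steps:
$L = 34992$ ($L = 9 \cdot 4 \left(-9\right) \left(-108\right) = 36 \left(-9\right) \left(-108\right) = \left(-324\right) \left(-108\right) = 34992$)
$q = 5988$ ($q = -7 + \left(\left(-23 - 411\right) - 765\right) \left(-5\right) = -7 + \left(-434 - 765\right) \left(-5\right) = -7 - -5995 = -7 + 5995 = 5988$)
$q - L = 5988 - 34992 = -29004$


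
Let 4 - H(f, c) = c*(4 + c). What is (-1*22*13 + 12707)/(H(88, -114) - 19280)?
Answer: -12421/31816 ≈ -0.39040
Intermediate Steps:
H(f, c) = 4 - c*(4 + c)
(-1*22*13 + 12707)/(H(88, -114) - 19280) = (-1*22*13 + 12707)/((4 - 1*(-114)² - 4*(-114)) - 19280) = (-22*13 + 12707)/((4 - 1*12996 + 456) - 19280) = (-286 + 12707)/((4 - 12996 + 456) - 19280) = 12421/(-12536 - 19280) = 12421/(-31816) = 12421*(-1/31816) = -12421/31816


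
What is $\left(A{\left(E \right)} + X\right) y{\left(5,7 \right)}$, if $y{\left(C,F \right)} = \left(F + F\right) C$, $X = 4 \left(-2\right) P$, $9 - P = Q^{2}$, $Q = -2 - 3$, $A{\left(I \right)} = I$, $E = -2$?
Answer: $8820$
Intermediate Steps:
$Q = -5$
$P = -16$ ($P = 9 - \left(-5\right)^{2} = 9 - 25 = -16$)
$X = 128$ ($X = 4 \left(-2\right) \left(-16\right) = \left(-8\right) \left(-16\right) = 128$)
$y{\left(C,F \right)} = 2 C F$ ($y{\left(C,F \right)} = 2 F C = 2 C F$)
$\left(A{\left(E \right)} + X\right) y{\left(5,7 \right)} = \left(-2 + 128\right) 2 \cdot 5 \cdot 7 = 126 \cdot 70 = 8820$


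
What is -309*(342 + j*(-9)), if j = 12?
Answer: -72306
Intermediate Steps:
-309*(342 + j*(-9)) = -309*(342 + 12*(-9)) = -309*(342 - 108) = -309*234 = -72306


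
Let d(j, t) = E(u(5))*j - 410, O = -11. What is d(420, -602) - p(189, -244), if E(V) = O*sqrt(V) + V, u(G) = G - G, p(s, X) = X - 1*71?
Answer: -95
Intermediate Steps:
p(s, X) = -71 + X (p(s, X) = X - 71 = -71 + X)
u(G) = 0
E(V) = V - 11*sqrt(V) (E(V) = -11*sqrt(V) + V = V - 11*sqrt(V))
d(j, t) = -410 (d(j, t) = (0 - 11*sqrt(0))*j - 410 = (0 - 11*0)*j - 410 = (0 + 0)*j - 410 = 0*j - 410 = 0 - 410 = -410)
d(420, -602) - p(189, -244) = -410 - (-71 - 244) = -410 - 1*(-315) = -410 + 315 = -95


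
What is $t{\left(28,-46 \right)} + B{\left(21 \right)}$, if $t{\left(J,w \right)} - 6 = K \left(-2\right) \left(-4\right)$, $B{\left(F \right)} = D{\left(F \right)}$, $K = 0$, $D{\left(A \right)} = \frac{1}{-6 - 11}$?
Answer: $\frac{101}{17} \approx 5.9412$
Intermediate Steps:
$D{\left(A \right)} = - \frac{1}{17}$ ($D{\left(A \right)} = \frac{1}{-17} = - \frac{1}{17}$)
$B{\left(F \right)} = - \frac{1}{17}$
$t{\left(J,w \right)} = 6$ ($t{\left(J,w \right)} = 6 + 0 \left(-2\right) \left(-4\right) = 6 + 0 \left(-4\right) = 6 + 0 = 6$)
$t{\left(28,-46 \right)} + B{\left(21 \right)} = 6 - \frac{1}{17} = \frac{101}{17}$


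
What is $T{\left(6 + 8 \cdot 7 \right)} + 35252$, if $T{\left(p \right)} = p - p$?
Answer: $35252$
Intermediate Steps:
$T{\left(p \right)} = 0$
$T{\left(6 + 8 \cdot 7 \right)} + 35252 = 0 + 35252 = 35252$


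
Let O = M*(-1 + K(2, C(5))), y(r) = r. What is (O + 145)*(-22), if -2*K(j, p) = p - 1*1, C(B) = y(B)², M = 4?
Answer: -2046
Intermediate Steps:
C(B) = B²
K(j, p) = ½ - p/2 (K(j, p) = -(p - 1*1)/2 = -(p - 1)/2 = -(-1 + p)/2 = ½ - p/2)
O = -52 (O = 4*(-1 + (½ - ½*5²)) = 4*(-1 + (½ - ½*25)) = 4*(-1 + (½ - 25/2)) = 4*(-1 - 12) = 4*(-13) = -52)
(O + 145)*(-22) = (-52 + 145)*(-22) = 93*(-22) = -2046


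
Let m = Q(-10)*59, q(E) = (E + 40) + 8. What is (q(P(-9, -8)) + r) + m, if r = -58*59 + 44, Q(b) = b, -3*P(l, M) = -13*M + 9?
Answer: -11873/3 ≈ -3957.7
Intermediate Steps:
P(l, M) = -3 + 13*M/3 (P(l, M) = -(-13*M + 9)/3 = -(9 - 13*M)/3 = -3 + 13*M/3)
q(E) = 48 + E (q(E) = (40 + E) + 8 = 48 + E)
m = -590 (m = -10*59 = -590)
r = -3378 (r = -3422 + 44 = -3378)
(q(P(-9, -8)) + r) + m = ((48 + (-3 + (13/3)*(-8))) - 3378) - 590 = ((48 + (-3 - 104/3)) - 3378) - 590 = ((48 - 113/3) - 3378) - 590 = (31/3 - 3378) - 590 = -10103/3 - 590 = -11873/3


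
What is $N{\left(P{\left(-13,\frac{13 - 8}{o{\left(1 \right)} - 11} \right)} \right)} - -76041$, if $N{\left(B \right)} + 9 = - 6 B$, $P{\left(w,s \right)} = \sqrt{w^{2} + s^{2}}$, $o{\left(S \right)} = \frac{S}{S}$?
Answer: $76032 - 3 \sqrt{677} \approx 75954.0$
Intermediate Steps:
$o{\left(S \right)} = 1$
$P{\left(w,s \right)} = \sqrt{s^{2} + w^{2}}$
$N{\left(B \right)} = -9 - 6 B$
$N{\left(P{\left(-13,\frac{13 - 8}{o{\left(1 \right)} - 11} \right)} \right)} - -76041 = \left(-9 - 6 \sqrt{\left(\frac{13 - 8}{1 - 11}\right)^{2} + \left(-13\right)^{2}}\right) - -76041 = \left(-9 - 6 \sqrt{\left(\frac{5}{-10}\right)^{2} + 169}\right) + 76041 = \left(-9 - 6 \sqrt{\left(5 \left(- \frac{1}{10}\right)\right)^{2} + 169}\right) + 76041 = \left(-9 - 6 \sqrt{\left(- \frac{1}{2}\right)^{2} + 169}\right) + 76041 = \left(-9 - 6 \sqrt{\frac{1}{4} + 169}\right) + 76041 = \left(-9 - 6 \sqrt{\frac{677}{4}}\right) + 76041 = \left(-9 - 6 \frac{\sqrt{677}}{2}\right) + 76041 = \left(-9 - 3 \sqrt{677}\right) + 76041 = 76032 - 3 \sqrt{677}$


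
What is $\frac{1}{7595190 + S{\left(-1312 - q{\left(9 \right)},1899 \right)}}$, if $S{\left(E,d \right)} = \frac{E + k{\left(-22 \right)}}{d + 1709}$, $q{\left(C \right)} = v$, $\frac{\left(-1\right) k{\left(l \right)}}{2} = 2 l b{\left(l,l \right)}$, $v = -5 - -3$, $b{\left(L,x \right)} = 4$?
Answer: $\frac{1804}{13701722281} \approx 1.3166 \cdot 10^{-7}$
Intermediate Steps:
$v = -2$ ($v = -5 + 3 = -2$)
$k{\left(l \right)} = - 16 l$ ($k{\left(l \right)} = - 2 \cdot 2 l 4 = - 2 \cdot 8 l = - 16 l$)
$q{\left(C \right)} = -2$
$S{\left(E,d \right)} = \frac{352 + E}{1709 + d}$ ($S{\left(E,d \right)} = \frac{E - -352}{d + 1709} = \frac{E + 352}{1709 + d} = \frac{352 + E}{1709 + d}$)
$\frac{1}{7595190 + S{\left(-1312 - q{\left(9 \right)},1899 \right)}} = \frac{1}{7595190 + \frac{352 - 1310}{1709 + 1899}} = \frac{1}{7595190 + \frac{352 + \left(-1312 + 2\right)}{3608}} = \frac{1}{7595190 + \frac{352 - 1310}{3608}} = \frac{1}{7595190 + \frac{1}{3608} \left(-958\right)} = \frac{1}{7595190 - \frac{479}{1804}} = \frac{1}{\frac{13701722281}{1804}} = \frac{1804}{13701722281}$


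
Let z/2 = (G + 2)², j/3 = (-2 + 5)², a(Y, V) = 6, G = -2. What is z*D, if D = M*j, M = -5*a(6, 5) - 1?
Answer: 0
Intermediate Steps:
M = -31 (M = -5*6 - 1 = -30 - 1 = -31)
j = 27 (j = 3*(-2 + 5)² = 3*3² = 3*9 = 27)
z = 0 (z = 2*(-2 + 2)² = 2*0² = 2*0 = 0)
D = -837 (D = -31*27 = -837)
z*D = 0*(-837) = 0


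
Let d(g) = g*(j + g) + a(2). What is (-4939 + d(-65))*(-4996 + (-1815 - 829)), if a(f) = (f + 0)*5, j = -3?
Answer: 3888760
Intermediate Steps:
a(f) = 5*f (a(f) = f*5 = 5*f)
d(g) = 10 + g*(-3 + g) (d(g) = g*(-3 + g) + 5*2 = g*(-3 + g) + 10 = 10 + g*(-3 + g))
(-4939 + d(-65))*(-4996 + (-1815 - 829)) = (-4939 + (10 + (-65)² - 3*(-65)))*(-4996 + (-1815 - 829)) = (-4939 + (10 + 4225 + 195))*(-4996 - 2644) = (-4939 + 4430)*(-7640) = -509*(-7640) = 3888760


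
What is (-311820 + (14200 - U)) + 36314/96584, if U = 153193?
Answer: -21770643239/48292 ≈ -4.5081e+5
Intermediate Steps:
(-311820 + (14200 - U)) + 36314/96584 = (-311820 + (14200 - 1*153193)) + 36314/96584 = (-311820 + (14200 - 153193)) + 36314*(1/96584) = (-311820 - 138993) + 18157/48292 = -450813 + 18157/48292 = -21770643239/48292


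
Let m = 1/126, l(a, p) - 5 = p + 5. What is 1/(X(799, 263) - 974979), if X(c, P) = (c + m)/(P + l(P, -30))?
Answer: -30618/29851806347 ≈ -1.0257e-6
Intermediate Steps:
l(a, p) = 10 + p (l(a, p) = 5 + (p + 5) = 5 + (5 + p) = 10 + p)
m = 1/126 ≈ 0.0079365
X(c, P) = (1/126 + c)/(-20 + P) (X(c, P) = (c + 1/126)/(P + (10 - 30)) = (1/126 + c)/(P - 20) = (1/126 + c)/(-20 + P))
1/(X(799, 263) - 974979) = 1/((1/126 + 799)/(-20 + 263) - 974979) = 1/((100675/126)/243 - 974979) = 1/((1/243)*(100675/126) - 974979) = 1/(100675/30618 - 974979) = 1/(-29851806347/30618) = -30618/29851806347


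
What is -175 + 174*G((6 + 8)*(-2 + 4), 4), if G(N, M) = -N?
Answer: -5047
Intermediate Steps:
-175 + 174*G((6 + 8)*(-2 + 4), 4) = -175 + 174*(-(6 + 8)*(-2 + 4)) = -175 + 174*(-14*2) = -175 + 174*(-1*28) = -175 + 174*(-28) = -175 - 4872 = -5047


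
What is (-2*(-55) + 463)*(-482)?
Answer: -276186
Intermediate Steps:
(-2*(-55) + 463)*(-482) = (110 + 463)*(-482) = 573*(-482) = -276186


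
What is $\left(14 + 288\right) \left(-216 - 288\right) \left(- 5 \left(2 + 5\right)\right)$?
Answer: $5327280$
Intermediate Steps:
$\left(14 + 288\right) \left(-216 - 288\right) \left(- 5 \left(2 + 5\right)\right) = 302 \left(-504\right) \left(\left(-5\right) 7\right) = \left(-152208\right) \left(-35\right) = 5327280$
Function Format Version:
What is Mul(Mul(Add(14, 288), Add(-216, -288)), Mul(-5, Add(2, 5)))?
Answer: 5327280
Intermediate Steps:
Mul(Mul(Add(14, 288), Add(-216, -288)), Mul(-5, Add(2, 5))) = Mul(Mul(302, -504), Mul(-5, 7)) = Mul(-152208, -35) = 5327280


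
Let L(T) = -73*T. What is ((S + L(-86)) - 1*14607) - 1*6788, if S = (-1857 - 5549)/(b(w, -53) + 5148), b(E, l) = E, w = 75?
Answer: -78963497/5223 ≈ -15118.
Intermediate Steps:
S = -7406/5223 (S = (-1857 - 5549)/(75 + 5148) = -7406/5223 ≈ -1.4180)
((S + L(-86)) - 1*14607) - 1*6788 = ((-7406/5223 - 73*(-86)) - 1*14607) - 1*6788 = ((-7406/5223 + 6278) - 14607) - 6788 = (32782588/5223 - 14607) - 6788 = -43509773/5223 - 6788 = -78963497/5223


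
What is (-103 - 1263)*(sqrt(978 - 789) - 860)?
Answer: 1174760 - 4098*sqrt(21) ≈ 1.1560e+6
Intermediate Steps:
(-103 - 1263)*(sqrt(978 - 789) - 860) = -1366*(sqrt(189) - 860) = -1366*(3*sqrt(21) - 860) = -1366*(-860 + 3*sqrt(21)) = 1174760 - 4098*sqrt(21)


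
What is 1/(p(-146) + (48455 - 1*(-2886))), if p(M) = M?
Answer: 1/51195 ≈ 1.9533e-5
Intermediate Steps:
1/(p(-146) + (48455 - 1*(-2886))) = 1/(-146 + (48455 - 1*(-2886))) = 1/(-146 + (48455 + 2886)) = 1/(-146 + 51341) = 1/51195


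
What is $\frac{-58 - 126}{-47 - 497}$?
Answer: $\frac{23}{68} \approx 0.33824$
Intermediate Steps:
$\frac{-58 - 126}{-47 - 497} = - \frac{184}{-544} = \left(-184\right) \left(- \frac{1}{544}\right) = \frac{23}{68}$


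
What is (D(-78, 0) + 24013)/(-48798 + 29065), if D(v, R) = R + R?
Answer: -24013/19733 ≈ -1.2169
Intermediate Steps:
D(v, R) = 2*R
(D(-78, 0) + 24013)/(-48798 + 29065) = (2*0 + 24013)/(-48798 + 29065) = (0 + 24013)/(-19733) = 24013*(-1/19733) = -24013/19733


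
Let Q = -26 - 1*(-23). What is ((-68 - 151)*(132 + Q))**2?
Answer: 798119001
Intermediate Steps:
Q = -3 (Q = -26 + 23 = -3)
((-68 - 151)*(132 + Q))**2 = ((-68 - 151)*(132 - 3))**2 = (-219*129)**2 = (-28251)**2 = 798119001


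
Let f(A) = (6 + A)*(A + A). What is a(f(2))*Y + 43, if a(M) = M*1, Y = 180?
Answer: 5803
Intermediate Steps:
f(A) = 2*A*(6 + A) (f(A) = (6 + A)*(2*A) = 2*A*(6 + A))
a(M) = M
a(f(2))*Y + 43 = (2*2*(6 + 2))*180 + 43 = (2*2*8)*180 + 43 = 32*180 + 43 = 5760 + 43 = 5803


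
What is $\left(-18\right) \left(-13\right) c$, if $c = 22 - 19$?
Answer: $702$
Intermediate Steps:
$c = 3$
$\left(-18\right) \left(-13\right) c = \left(-18\right) \left(-13\right) 3 = 234 \cdot 3 = 702$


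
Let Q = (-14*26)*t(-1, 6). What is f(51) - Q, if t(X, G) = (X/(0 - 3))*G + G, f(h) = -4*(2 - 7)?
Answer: 2932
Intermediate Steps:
f(h) = 20 (f(h) = -4*(-5) = 20)
t(X, G) = G - G*X/3 (t(X, G) = (X/(-3))*G + G = (-X/3)*G + G = -G*X/3 + G = G - G*X/3)
Q = -2912 (Q = (-14*26)*((⅓)*6*(3 - 1*(-1))) = -364*6*(3 + 1)/3 = -364*6*4/3 = -364*8 = -2912)
f(51) - Q = 20 - 1*(-2912) = 20 + 2912 = 2932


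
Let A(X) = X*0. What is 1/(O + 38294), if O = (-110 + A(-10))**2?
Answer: 1/50394 ≈ 1.9844e-5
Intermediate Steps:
A(X) = 0
O = 12100 (O = (-110 + 0)**2 = (-110)**2 = 12100)
1/(O + 38294) = 1/(12100 + 38294) = 1/50394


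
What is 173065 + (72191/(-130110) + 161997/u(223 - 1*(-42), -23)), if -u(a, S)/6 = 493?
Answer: 5548786334921/32072115 ≈ 1.7301e+5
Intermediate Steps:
u(a, S) = -2958 (u(a, S) = -6*493 = -2958)
173065 + (72191/(-130110) + 161997/u(223 - 1*(-42), -23)) = 173065 + (72191/(-130110) + 161997/(-2958)) = 173065 + (72191*(-1/130110) + 161997*(-1/2958)) = 173065 + (-72191/130110 - 53999/986) = 173065 - 1774247554/32072115 = 5548786334921/32072115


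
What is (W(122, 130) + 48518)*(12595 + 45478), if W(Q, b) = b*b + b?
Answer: 3806569004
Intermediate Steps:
W(Q, b) = b + b² (W(Q, b) = b² + b = b + b²)
(W(122, 130) + 48518)*(12595 + 45478) = (130*(1 + 130) + 48518)*(12595 + 45478) = (130*131 + 48518)*58073 = (17030 + 48518)*58073 = 65548*58073 = 3806569004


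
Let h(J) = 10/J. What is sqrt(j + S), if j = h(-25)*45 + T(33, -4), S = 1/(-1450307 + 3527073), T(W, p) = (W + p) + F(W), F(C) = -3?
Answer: sqrt(34503658226814)/2076766 ≈ 2.8284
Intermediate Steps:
T(W, p) = -3 + W + p (T(W, p) = (W + p) - 3 = -3 + W + p)
S = 1/2076766 ≈ 4.8152e-7
j = 8 (j = (10/(-25))*45 + (-3 + 33 - 4) = (10*(-1/25))*45 + 26 = -2/5*45 + 26 = -18 + 26 = 8)
sqrt(j + S) = sqrt(8 + 1/2076766) = sqrt(16614129/2076766) = sqrt(34503658226814)/2076766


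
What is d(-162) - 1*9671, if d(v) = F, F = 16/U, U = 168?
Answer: -203089/21 ≈ -9670.9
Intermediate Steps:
F = 2/21 (F = 16/168 = 16*(1/168) = 2/21 ≈ 0.095238)
d(v) = 2/21
d(-162) - 1*9671 = 2/21 - 1*9671 = 2/21 - 9671 = -203089/21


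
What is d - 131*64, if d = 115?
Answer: -8269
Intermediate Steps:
d - 131*64 = 115 - 131*64 = 115 - 8384 = -8269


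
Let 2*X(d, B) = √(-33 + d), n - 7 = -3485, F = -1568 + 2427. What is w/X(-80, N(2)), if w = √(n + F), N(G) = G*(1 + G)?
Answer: 6*√32883/113 ≈ 9.6285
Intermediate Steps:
F = 859
n = -3478 (n = 7 - 3485 = -3478)
X(d, B) = √(-33 + d)/2
w = 3*I*√291 (w = √(-3478 + 859) = √(-2619) = 3*I*√291 ≈ 51.176*I)
w/X(-80, N(2)) = (3*I*√291)/((√(-33 - 80)/2)) = (3*I*√291)/((√(-113)/2)) = (3*I*√291)/(((I*√113)/2)) = (3*I*√291)/((I*√113/2)) = (3*I*√291)*(-2*I*√113/113) = 6*√32883/113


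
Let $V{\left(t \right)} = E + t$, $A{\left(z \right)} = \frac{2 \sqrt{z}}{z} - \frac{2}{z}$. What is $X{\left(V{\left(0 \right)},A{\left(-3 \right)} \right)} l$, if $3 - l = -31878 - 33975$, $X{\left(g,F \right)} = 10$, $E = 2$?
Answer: $658560$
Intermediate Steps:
$A{\left(z \right)} = - \frac{2}{z} + \frac{2}{\sqrt{z}}$ ($A{\left(z \right)} = \frac{2}{\sqrt{z}} - \frac{2}{z} = - \frac{2}{z} + \frac{2}{\sqrt{z}}$)
$V{\left(t \right)} = 2 + t$
$l = 65856$ ($l = 3 - \left(-31878 - 33975\right) = 3 - -65853 = 3 + 65853 = 65856$)
$X{\left(V{\left(0 \right)},A{\left(-3 \right)} \right)} l = 10 \cdot 65856 = 658560$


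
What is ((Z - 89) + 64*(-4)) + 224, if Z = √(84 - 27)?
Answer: -121 + √57 ≈ -113.45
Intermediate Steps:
Z = √57 ≈ 7.5498
((Z - 89) + 64*(-4)) + 224 = ((√57 - 89) + 64*(-4)) + 224 = ((-89 + √57) - 256) + 224 = (-345 + √57) + 224 = -121 + √57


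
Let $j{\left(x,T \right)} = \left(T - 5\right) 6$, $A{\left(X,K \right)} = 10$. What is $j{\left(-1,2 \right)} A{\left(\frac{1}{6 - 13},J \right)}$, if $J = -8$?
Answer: $-180$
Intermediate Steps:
$j{\left(x,T \right)} = -30 + 6 T$ ($j{\left(x,T \right)} = \left(-5 + T\right) 6 = -30 + 6 T$)
$j{\left(-1,2 \right)} A{\left(\frac{1}{6 - 13},J \right)} = \left(-30 + 6 \cdot 2\right) 10 = \left(-30 + 12\right) 10 = \left(-18\right) 10 = -180$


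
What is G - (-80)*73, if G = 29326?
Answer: 35166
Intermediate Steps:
G - (-80)*73 = 29326 - (-80)*73 = 29326 - 1*(-5840) = 29326 + 5840 = 35166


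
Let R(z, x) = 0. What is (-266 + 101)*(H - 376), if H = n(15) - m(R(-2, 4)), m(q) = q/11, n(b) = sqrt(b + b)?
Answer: 62040 - 165*sqrt(30) ≈ 61136.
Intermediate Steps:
n(b) = sqrt(2)*sqrt(b) (n(b) = sqrt(2*b) = sqrt(2)*sqrt(b))
m(q) = q/11 (m(q) = q*(1/11) = q/11)
H = sqrt(30) (H = sqrt(2)*sqrt(15) - 0/11 = sqrt(30) - 1*0 = sqrt(30) + 0 = sqrt(30) ≈ 5.4772)
(-266 + 101)*(H - 376) = (-266 + 101)*(sqrt(30) - 376) = -165*(-376 + sqrt(30)) = 62040 - 165*sqrt(30)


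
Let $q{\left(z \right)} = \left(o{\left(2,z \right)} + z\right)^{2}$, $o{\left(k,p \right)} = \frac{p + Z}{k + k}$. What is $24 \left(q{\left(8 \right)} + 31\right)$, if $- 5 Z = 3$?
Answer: $\frac{153627}{50} \approx 3072.5$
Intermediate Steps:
$Z = - \frac{3}{5}$ ($Z = \left(- \frac{1}{5}\right) 3 = - \frac{3}{5} \approx -0.6$)
$o{\left(k,p \right)} = \frac{- \frac{3}{5} + p}{2 k}$ ($o{\left(k,p \right)} = \frac{p - \frac{3}{5}}{k + k} = \frac{- \frac{3}{5} + p}{2 k}$)
$q{\left(z \right)} = \left(- \frac{3}{20} + \frac{5 z}{4}\right)^{2}$ ($q{\left(z \right)} = \left(\frac{-3 + 5 z}{10 \cdot 2} + z\right)^{2} = \left(\frac{1}{10} \cdot \frac{1}{2} \left(-3 + 5 z\right) + z\right)^{2} = \left(\left(- \frac{3}{20} + \frac{z}{4}\right) + z\right)^{2} = \left(- \frac{3}{20} + \frac{5 z}{4}\right)^{2}$)
$24 \left(q{\left(8 \right)} + 31\right) = 24 \left(\frac{\left(-3 + 25 \cdot 8\right)^{2}}{400} + 31\right) = 24 \left(\frac{\left(-3 + 200\right)^{2}}{400} + 31\right) = 24 \left(\frac{197^{2}}{400} + 31\right) = 24 \left(\frac{1}{400} \cdot 38809 + 31\right) = 24 \left(\frac{38809}{400} + 31\right) = 24 \cdot \frac{51209}{400} = \frac{153627}{50}$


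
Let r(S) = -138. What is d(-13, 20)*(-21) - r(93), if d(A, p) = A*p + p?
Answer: 5178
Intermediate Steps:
d(A, p) = p + A*p
d(-13, 20)*(-21) - r(93) = (20*(1 - 13))*(-21) - 1*(-138) = (20*(-12))*(-21) + 138 = -240*(-21) + 138 = 5040 + 138 = 5178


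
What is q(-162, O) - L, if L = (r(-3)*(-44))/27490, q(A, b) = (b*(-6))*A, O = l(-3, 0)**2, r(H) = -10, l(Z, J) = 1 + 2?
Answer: 24048208/2749 ≈ 8748.0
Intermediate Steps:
l(Z, J) = 3
O = 9 (O = 3**2 = 9)
q(A, b) = -6*A*b (q(A, b) = (-6*b)*A = -6*A*b)
L = 44/2749 (L = -10*(-44)/27490 = 440*(1/27490) = 44/2749 ≈ 0.016006)
q(-162, O) - L = -6*(-162)*9 - 1*44/2749 = 8748 - 44/2749 = 24048208/2749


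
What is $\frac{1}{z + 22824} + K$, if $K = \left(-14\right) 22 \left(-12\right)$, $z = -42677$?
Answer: $\frac{73376687}{19853} \approx 3696.0$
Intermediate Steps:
$K = 3696$ ($K = \left(-308\right) \left(-12\right) = 3696$)
$\frac{1}{z + 22824} + K = \frac{1}{-42677 + 22824} + 3696 = \frac{1}{-19853} + 3696 = - \frac{1}{19853} + 3696 = \frac{73376687}{19853}$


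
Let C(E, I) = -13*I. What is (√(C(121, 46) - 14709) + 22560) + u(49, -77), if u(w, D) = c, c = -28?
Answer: 22532 + I*√15307 ≈ 22532.0 + 123.72*I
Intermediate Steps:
u(w, D) = -28
(√(C(121, 46) - 14709) + 22560) + u(49, -77) = (√(-13*46 - 14709) + 22560) - 28 = (√(-598 - 14709) + 22560) - 28 = (√(-15307) + 22560) - 28 = (I*√15307 + 22560) - 28 = (22560 + I*√15307) - 28 = 22532 + I*√15307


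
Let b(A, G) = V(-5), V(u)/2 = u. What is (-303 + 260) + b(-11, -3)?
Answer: -53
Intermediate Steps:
V(u) = 2*u
b(A, G) = -10 (b(A, G) = 2*(-5) = -10)
(-303 + 260) + b(-11, -3) = (-303 + 260) - 10 = -43 - 10 = -53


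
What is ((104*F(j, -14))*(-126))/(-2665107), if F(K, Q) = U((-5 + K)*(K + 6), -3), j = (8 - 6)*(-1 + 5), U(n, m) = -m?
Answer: 4368/296123 ≈ 0.014751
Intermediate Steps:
j = 8 (j = 2*4 = 8)
F(K, Q) = 3 (F(K, Q) = -1*(-3) = 3)
((104*F(j, -14))*(-126))/(-2665107) = ((104*3)*(-126))/(-2665107) = (312*(-126))*(-1/2665107) = -39312*(-1/2665107) = 4368/296123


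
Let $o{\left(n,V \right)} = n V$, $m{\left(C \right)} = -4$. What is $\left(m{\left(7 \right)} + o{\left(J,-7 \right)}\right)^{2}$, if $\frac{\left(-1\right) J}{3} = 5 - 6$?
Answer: $625$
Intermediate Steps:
$J = 3$ ($J = - 3 \left(5 - 6\right) = \left(-3\right) \left(-1\right) = 3$)
$o{\left(n,V \right)} = V n$
$\left(m{\left(7 \right)} + o{\left(J,-7 \right)}\right)^{2} = \left(-4 - 21\right)^{2} = \left(-25\right)^{2} = 625$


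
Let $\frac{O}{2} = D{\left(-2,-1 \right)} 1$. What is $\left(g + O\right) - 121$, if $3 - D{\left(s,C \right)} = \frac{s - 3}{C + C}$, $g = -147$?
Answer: $-267$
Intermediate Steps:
$D{\left(s,C \right)} = 3 - \frac{-3 + s}{2 C}$ ($D{\left(s,C \right)} = 3 - \frac{s - 3}{C + C} = 3 - \frac{-3 + s}{2 C}$)
$O = 1$ ($O = 2 \frac{3 - -2 + 6 \left(-1\right)}{2 \left(-1\right)} 1 = 2 \cdot \frac{1}{2} \left(-1\right) \left(3 + 2 - 6\right) 1 = 2 \cdot \frac{1}{2} \left(-1\right) \left(-1\right) 1 = 2 \cdot \frac{1}{2} \cdot 1 = 2 \cdot \frac{1}{2} = 1$)
$\left(g + O\right) - 121 = \left(-147 + 1\right) - 121 = -146 - 121 = -267$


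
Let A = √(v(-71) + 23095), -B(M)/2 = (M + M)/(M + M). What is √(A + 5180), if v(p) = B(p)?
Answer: √(5180 + √23093) ≈ 73.020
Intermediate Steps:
B(M) = -2 (B(M) = -2*(M + M)/(M + M) = -2*2*M/(2*M) = -2*2*M*1/(2*M) = -2*1 = -2)
v(p) = -2
A = √23093 (A = √(-2 + 23095) = √23093 ≈ 151.96)
√(A + 5180) = √(√23093 + 5180) = √(5180 + √23093)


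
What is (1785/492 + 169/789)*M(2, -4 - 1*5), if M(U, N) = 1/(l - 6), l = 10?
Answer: 497171/517584 ≈ 0.96056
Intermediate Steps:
M(U, N) = 1/4 (M(U, N) = 1/(10 - 6) = 1/4)
(1785/492 + 169/789)*M(2, -4 - 1*5) = (1785/492 + 169/789)*(1/4) = (1785*(1/492) + 169*(1/789))*(1/4) = (595/164 + 169/789)*(1/4) = (497171/129396)*(1/4) = 497171/517584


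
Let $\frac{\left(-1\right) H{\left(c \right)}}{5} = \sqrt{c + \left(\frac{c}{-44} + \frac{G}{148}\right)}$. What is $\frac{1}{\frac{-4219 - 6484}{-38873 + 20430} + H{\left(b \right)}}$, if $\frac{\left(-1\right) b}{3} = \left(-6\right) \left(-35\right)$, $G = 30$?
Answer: $\frac{80339939603}{2130199982925563} + \frac{17007212450 i \sqrt{1019535}}{2130199982925563} \approx 3.7715 \cdot 10^{-5} + 0.0080615 i$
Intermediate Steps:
$b = -630$ ($b = - 3 \left(\left(-6\right) \left(-35\right)\right) = \left(-3\right) 210 = -630$)
$H{\left(c \right)} = - 5 \sqrt{\frac{15}{74} + \frac{43 c}{44}}$ ($H{\left(c \right)} = - 5 \sqrt{c + \left(\frac{c}{-44} + \frac{30}{148}\right)} = - 5 \sqrt{c + \left(c \left(- \frac{1}{44}\right) + 30 \cdot \frac{1}{148}\right)} = - 5 \sqrt{c - \left(- \frac{15}{74} + \frac{c}{44}\right)} = - 5 \sqrt{\frac{15}{74} + \frac{43 c}{44}}$)
$\frac{1}{\frac{-4219 - 6484}{-38873 + 20430} + H{\left(b \right)}} = \frac{1}{\frac{-4219 - 6484}{-38873 + 20430} - \frac{5 \sqrt{134310 + 647537 \left(-630\right)}}{814}} = \frac{1}{- \frac{10703}{-18443} - \frac{5 \sqrt{134310 - 407948310}}{814}} = \frac{1}{\left(-10703\right) \left(- \frac{1}{18443}\right) - \frac{5 \sqrt{-407814000}}{814}} = \frac{1}{\frac{10703}{18443} - \frac{5 \cdot 20 i \sqrt{1019535}}{814}} = \frac{1}{\frac{10703}{18443} - \frac{50 i \sqrt{1019535}}{407}}$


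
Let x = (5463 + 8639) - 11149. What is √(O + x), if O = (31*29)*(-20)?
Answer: I*√15027 ≈ 122.58*I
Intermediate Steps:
x = 2953 (x = 14102 - 11149 = 2953)
O = -17980 (O = 899*(-20) = -17980)
√(O + x) = √(-17980 + 2953) = √(-15027) = I*√15027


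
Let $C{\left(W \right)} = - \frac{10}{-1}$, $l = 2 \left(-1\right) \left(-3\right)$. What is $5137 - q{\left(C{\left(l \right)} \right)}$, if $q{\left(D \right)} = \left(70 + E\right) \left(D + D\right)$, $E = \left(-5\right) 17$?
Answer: $5437$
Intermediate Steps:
$l = 6$ ($l = \left(-2\right) \left(-3\right) = 6$)
$E = -85$
$C{\left(W \right)} = 10$ ($C{\left(W \right)} = \left(-10\right) \left(-1\right) = 10$)
$q{\left(D \right)} = - 30 D$ ($q{\left(D \right)} = \left(70 - 85\right) \left(D + D\right) = - 15 \cdot 2 D = - 30 D$)
$5137 - q{\left(C{\left(l \right)} \right)} = 5137 - \left(-30\right) 10 = 5137 - -300 = 5137 + 300 = 5437$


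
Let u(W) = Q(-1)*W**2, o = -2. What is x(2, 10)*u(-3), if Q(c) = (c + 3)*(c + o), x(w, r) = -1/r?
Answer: 27/5 ≈ 5.4000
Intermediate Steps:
Q(c) = (-2 + c)*(3 + c) (Q(c) = (c + 3)*(c - 2) = (3 + c)*(-2 + c) = (-2 + c)*(3 + c))
u(W) = -6*W**2 (u(W) = (-6 - 1 + (-1)**2)*W**2 = (-6 - 1 + 1)*W**2 = -6*W**2)
x(2, 10)*u(-3) = (-1/10)*(-6*(-3)**2) = (-1*1/10)*(-6*9) = -1/10*(-54) = 27/5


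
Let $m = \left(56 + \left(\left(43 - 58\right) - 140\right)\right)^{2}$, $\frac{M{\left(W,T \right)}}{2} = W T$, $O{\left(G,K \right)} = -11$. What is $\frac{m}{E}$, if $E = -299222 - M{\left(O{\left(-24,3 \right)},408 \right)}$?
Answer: $- \frac{891}{26386} \approx -0.033768$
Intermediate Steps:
$M{\left(W,T \right)} = 2 T W$ ($M{\left(W,T \right)} = 2 W T = 2 T W$)
$m = 9801$ ($m = \left(56 - 155\right)^{2} = \left(-99\right)^{2} = 9801$)
$E = -290246$ ($E = -299222 - 2 \cdot 408 \left(-11\right) = -299222 - -8976 = -299222 + 8976 = -290246$)
$\frac{m}{E} = \frac{9801}{-290246} = 9801 \left(- \frac{1}{290246}\right) = - \frac{891}{26386}$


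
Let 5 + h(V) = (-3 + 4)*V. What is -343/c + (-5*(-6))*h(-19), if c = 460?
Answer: -331543/460 ≈ -720.75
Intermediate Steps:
h(V) = -5 + V (h(V) = -5 + (-3 + 4)*V = -5 + 1*V = -5 + V)
-343/c + (-5*(-6))*h(-19) = -343/460 + (-5*(-6))*(-5 - 19) = -343*1/460 + 30*(-24) = -343/460 - 720 = -331543/460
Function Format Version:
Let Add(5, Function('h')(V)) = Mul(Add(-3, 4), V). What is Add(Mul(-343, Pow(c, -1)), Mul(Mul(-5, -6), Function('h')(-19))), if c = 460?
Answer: Rational(-331543, 460) ≈ -720.75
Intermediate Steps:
Function('h')(V) = Add(-5, V) (Function('h')(V) = Add(-5, Mul(Add(-3, 4), V)) = Add(-5, Mul(1, V)) = Add(-5, V))
Add(Mul(-343, Pow(c, -1)), Mul(Mul(-5, -6), Function('h')(-19))) = Add(Mul(-343, Pow(460, -1)), Mul(Mul(-5, -6), Add(-5, -19))) = Add(Mul(-343, Rational(1, 460)), Mul(30, -24)) = Add(Rational(-343, 460), -720) = Rational(-331543, 460)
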